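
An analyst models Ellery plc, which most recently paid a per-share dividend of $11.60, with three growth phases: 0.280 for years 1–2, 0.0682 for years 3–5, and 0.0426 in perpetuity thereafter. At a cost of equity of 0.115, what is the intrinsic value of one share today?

$264.29

Three-stage DDM. Project D₁…D_5; terminal Gordon value at t=5 with g = 0.0426; discount at r = 0.115.
D_1 = 14.8480
D_2 = 19.0054
D_3 = 20.3016
D_4 = 21.6862
D_5 = 23.1652
TV_5 = 24.1520/(0.115−0.0426) = 333.5914
P₀ = Σ Dₜ/(1+r)ᵗ + TV_5/(1+r)^5 = 264.2932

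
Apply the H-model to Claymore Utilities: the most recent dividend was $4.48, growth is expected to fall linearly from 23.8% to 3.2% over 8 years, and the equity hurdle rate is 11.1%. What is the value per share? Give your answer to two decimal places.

H-model: P₀ = D₀[(1+g_L) + H(g_S−g_L)]/(r−g_L), with H = 8/2 = 4.
P₀ = 4.48 × [(1+0.032) + 4×(0.238−0.032)] / (0.111−0.032)
   = 4.48 × 1.8560 / 0.079 = 105.2516

$105.25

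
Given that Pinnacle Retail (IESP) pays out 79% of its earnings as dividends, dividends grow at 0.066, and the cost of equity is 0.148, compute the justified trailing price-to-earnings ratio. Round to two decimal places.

Justified trailing P/E = b(1+g)/(r−g) = 0.79×(1+0.066)/(0.148−0.066) = 10.2700

10.27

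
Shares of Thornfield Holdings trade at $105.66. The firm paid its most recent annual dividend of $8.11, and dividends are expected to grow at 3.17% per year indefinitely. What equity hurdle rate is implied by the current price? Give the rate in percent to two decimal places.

Rearranging the constant-growth DDM: r = D₁/P₀ + g.
D₁ = 8.11 × (1 + 0.0317) = 8.3671.
r = 8.3671 / 105.66 + 0.0317 = 0.07919 + 0.0317 = 0.11089

11.09%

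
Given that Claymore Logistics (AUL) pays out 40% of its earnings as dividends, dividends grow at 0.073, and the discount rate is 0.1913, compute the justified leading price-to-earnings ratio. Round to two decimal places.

Justified leading P/E = b/(r−g) = 0.40/(0.1913−0.073) = 3.3812

3.38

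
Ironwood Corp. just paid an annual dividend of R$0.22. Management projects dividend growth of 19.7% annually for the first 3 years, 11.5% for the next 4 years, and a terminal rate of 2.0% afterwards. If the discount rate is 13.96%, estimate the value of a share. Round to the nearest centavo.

Three-stage DDM. Project D₁…D_7; terminal Gordon value at t=7 with g = 0.02; discount at r = 0.1396.
D_1 = 0.2633
D_2 = 0.3152
D_3 = 0.3773
D_4 = 0.4207
D_5 = 0.4691
D_6 = 0.5230
D_7 = 0.5832
TV_7 = 0.5948/(0.1396−0.02) = 4.9736
P₀ = Σ Dₜ/(1+r)ᵗ + TV_7/(1+r)^7 = 3.6872

R$3.69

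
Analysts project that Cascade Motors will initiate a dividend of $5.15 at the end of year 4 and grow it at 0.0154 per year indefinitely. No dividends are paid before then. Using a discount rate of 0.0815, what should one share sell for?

$61.59

Deferred-dividend DDM. At t=3 the remaining stream is a growing perpetuity with first payment D_4 = 5.15.
V_3 = D_4/(r−g) = 5.15/(0.0815−0.0154) = 77.9123
P₀ = V_3/(1+r)^3 = 77.9123/(1+0.0815)^3 = 61.5923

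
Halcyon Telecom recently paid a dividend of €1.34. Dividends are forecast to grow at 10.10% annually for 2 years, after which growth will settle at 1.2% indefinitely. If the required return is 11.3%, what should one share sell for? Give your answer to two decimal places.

Two-stage DDM. Project D₁…D_2 at 0.101, terminal growth 0.012, discount at r = 0.113.
D_1 = 1.4753
D_2 = 1.6243
Terminal value at t=2: TV = D_3/(r−g) = 1.6438/(0.113−0.012) = 16.2757
P₀ = 1.4753/(1+0.113)^1 + 1.6243/(1+0.113)^2 + 16.2757/(1+0.113)^2 = 15.7754

€15.78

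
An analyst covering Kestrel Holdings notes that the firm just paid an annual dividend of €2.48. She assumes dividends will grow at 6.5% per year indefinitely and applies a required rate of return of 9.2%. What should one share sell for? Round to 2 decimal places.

Gordon growth model: P₀ = D₁/(r − g). D₁ = 2.48 × (1 + 0.065) = 2.6412.
P₀ = 2.6412 / (0.092 − 0.065) = 2.6412 / 0.027 = 97.8222

€97.82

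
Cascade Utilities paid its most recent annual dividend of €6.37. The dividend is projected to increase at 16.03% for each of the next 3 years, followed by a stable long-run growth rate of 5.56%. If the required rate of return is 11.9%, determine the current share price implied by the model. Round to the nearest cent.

€138.80

Two-stage DDM. Project D₁…D_3 at 0.1603, terminal growth 0.0556, discount at r = 0.119.
D_1 = 7.3911
D_2 = 8.5759
D_3 = 9.9506
Terminal value at t=3: TV = D_4/(r−g) = 10.5039/(0.119−0.0556) = 165.6763
P₀ = 7.3911/(1+0.119)^1 + 8.5759/(1+0.119)^2 + 9.9506/(1+0.119)^3 + 165.6763/(1+0.119)^3 = 138.7972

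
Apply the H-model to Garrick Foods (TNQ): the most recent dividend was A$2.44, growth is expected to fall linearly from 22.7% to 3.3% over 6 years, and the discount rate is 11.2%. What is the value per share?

H-model: P₀ = D₀[(1+g_L) + H(g_S−g_L)]/(r−g_L), with H = 6/2 = 3.
P₀ = 2.44 × [(1+0.033) + 3×(0.227−0.033)] / (0.112−0.033)
   = 2.44 × 1.6150 / 0.079 = 49.8810

A$49.88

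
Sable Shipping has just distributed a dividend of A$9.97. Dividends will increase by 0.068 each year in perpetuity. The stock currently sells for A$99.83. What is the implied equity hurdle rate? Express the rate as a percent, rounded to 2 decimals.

Rearranging the constant-growth DDM: r = D₁/P₀ + g.
D₁ = 9.97 × (1 + 0.068) = 10.6480.
r = 10.6480 / 99.83 + 0.068 = 0.10666 + 0.068 = 0.17466

17.47%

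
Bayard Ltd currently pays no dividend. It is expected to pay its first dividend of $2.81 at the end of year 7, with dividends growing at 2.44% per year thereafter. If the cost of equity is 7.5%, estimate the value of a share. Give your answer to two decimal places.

$35.98

Deferred-dividend DDM. At t=6 the remaining stream is a growing perpetuity with first payment D_7 = 2.81.
V_6 = D_7/(r−g) = 2.81/(0.075−0.0244) = 55.5336
P₀ = V_6/(1+r)^6 = 55.5336/(1+0.075)^6 = 35.9836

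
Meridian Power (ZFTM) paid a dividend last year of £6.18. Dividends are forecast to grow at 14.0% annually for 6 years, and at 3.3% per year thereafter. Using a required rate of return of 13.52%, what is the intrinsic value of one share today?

Two-stage DDM. Project D₁…D_6 at 0.14, terminal growth 0.033, discount at r = 0.1352.
D_1 = 7.0452
D_2 = 8.0315
D_3 = 9.1559
D_4 = 10.4378
D_5 = 11.8991
D_6 = 13.5649
Terminal value at t=6: TV = D_7/(r−g) = 14.0126/(0.1352−0.033) = 137.1093
P₀ = 7.0452/(1+0.1352)^1 + 8.0315/(1+0.1352)^2 + 9.1559/(1+0.1352)^3 + 10.4378/(1+0.1352)^4 + 11.8991/(1+0.1352)^5 + 13.5649/(1+0.1352)^6 + 137.1093/(1+0.1352)^6 = 101.6994

£101.70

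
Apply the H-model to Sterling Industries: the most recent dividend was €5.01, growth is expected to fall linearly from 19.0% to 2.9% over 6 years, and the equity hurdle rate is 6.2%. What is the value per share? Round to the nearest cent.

H-model: P₀ = D₀[(1+g_L) + H(g_S−g_L)]/(r−g_L), with H = 6/2 = 3.
P₀ = 5.01 × [(1+0.029) + 3×(0.19−0.029)] / (0.062−0.029)
   = 5.01 × 1.5120 / 0.033 = 229.5491

€229.55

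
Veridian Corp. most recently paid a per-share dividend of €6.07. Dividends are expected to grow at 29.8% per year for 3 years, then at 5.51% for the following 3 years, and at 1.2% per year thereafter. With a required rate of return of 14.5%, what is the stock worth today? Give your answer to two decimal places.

€98.75

Three-stage DDM. Project D₁…D_6; terminal Gordon value at t=6 with g = 0.012; discount at r = 0.145.
D_1 = 7.8789
D_2 = 10.2268
D_3 = 13.2743
D_4 = 14.0058
D_5 = 14.7775
D_6 = 15.5917
TV_6 = 15.7788/(0.145−0.012) = 118.6376
P₀ = Σ Dₜ/(1+r)ᵗ + TV_6/(1+r)^6 = 98.7503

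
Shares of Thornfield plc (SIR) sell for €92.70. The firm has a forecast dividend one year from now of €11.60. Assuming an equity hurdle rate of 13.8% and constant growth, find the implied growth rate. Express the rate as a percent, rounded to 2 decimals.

From P₀ = D₁/(r − g), the implied growth is g = r − D₁/P₀.
g = 0.138 − 11.60/92.70 = 0.138 − 0.12513 = 0.01287

1.29%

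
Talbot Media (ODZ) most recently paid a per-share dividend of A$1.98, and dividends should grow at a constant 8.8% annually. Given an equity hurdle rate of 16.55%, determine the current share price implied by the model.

A$27.80

Gordon growth model: P₀ = D₁/(r − g). D₁ = 1.98 × (1 + 0.088) = 2.1542.
P₀ = 2.1542 / (0.1655 − 0.088) = 2.1542 / 0.0775 = 27.7966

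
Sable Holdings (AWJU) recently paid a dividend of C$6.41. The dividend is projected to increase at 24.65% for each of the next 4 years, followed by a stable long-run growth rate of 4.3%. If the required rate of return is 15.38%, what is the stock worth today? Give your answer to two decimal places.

Two-stage DDM. Project D₁…D_4 at 0.2465, terminal growth 0.043, discount at r = 0.1538.
D_1 = 7.9901
D_2 = 9.9596
D_3 = 12.4147
D_4 = 15.4749
Terminal value at t=4: TV = D_5/(r−g) = 16.1403/(0.1538−0.043) = 145.6705
P₀ = 7.9901/(1+0.1538)^1 + 9.9596/(1+0.1538)^2 + 12.4147/(1+0.1538)^3 + 15.4749/(1+0.1538)^4 + 145.6705/(1+0.1538)^4 = 113.4164

C$113.42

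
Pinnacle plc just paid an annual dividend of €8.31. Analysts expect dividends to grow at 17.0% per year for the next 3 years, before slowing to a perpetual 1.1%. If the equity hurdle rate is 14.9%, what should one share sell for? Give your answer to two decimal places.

€90.13

Two-stage DDM. Project D₁…D_3 at 0.17, terminal growth 0.011, discount at r = 0.149.
D_1 = 9.7227
D_2 = 11.3756
D_3 = 13.3094
Terminal value at t=3: TV = D_4/(r−g) = 13.4558/(0.149−0.011) = 97.5059
P₀ = 9.7227/(1+0.149)^1 + 11.3756/(1+0.149)^2 + 13.3094/(1+0.149)^3 + 97.5059/(1+0.149)^3 = 90.1317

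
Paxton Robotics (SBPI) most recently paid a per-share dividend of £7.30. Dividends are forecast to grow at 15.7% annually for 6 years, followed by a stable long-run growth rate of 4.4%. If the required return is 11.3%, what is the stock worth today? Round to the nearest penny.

Two-stage DDM. Project D₁…D_6 at 0.157, terminal growth 0.044, discount at r = 0.113.
D_1 = 8.4461
D_2 = 9.7721
D_3 = 11.3064
D_4 = 13.0815
D_5 = 15.1353
D_6 = 17.5115
Terminal value at t=6: TV = D_7/(r−g) = 18.2820/(0.113−0.044) = 264.9564
P₀ = 8.4461/(1+0.113)^1 + 9.7721/(1+0.113)^2 + 11.3064/(1+0.113)^3 + 13.0815/(1+0.113)^4 + 15.1353/(1+0.113)^5 + 17.5115/(1+0.113)^6 + 264.9564/(1+0.113)^6 = 189.6568

£189.66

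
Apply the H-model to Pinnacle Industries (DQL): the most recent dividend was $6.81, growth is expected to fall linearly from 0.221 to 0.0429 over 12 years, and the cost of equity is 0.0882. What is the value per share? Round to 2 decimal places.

$317.42

H-model: P₀ = D₀[(1+g_L) + H(g_S−g_L)]/(r−g_L), with H = 12/2 = 6.
P₀ = 6.81 × [(1+0.0429) + 6×(0.221−0.0429)] / (0.0882−0.0429)
   = 6.81 × 2.1115 / 0.0453 = 317.4242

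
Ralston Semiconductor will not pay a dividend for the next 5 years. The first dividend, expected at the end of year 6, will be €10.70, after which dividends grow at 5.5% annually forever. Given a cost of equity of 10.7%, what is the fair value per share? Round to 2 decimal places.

Deferred-dividend DDM. At t=5 the remaining stream is a growing perpetuity with first payment D_6 = 10.70.
V_5 = D_6/(r−g) = 10.70/(0.107−0.055) = 205.7692
P₀ = V_5/(1+r)^5 = 205.7692/(1+0.107)^5 = 123.7777

€123.78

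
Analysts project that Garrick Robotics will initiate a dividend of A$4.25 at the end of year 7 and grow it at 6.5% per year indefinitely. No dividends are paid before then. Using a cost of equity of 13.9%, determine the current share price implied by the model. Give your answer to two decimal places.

A$26.30

Deferred-dividend DDM. At t=6 the remaining stream is a growing perpetuity with first payment D_7 = 4.25.
V_6 = D_7/(r−g) = 4.25/(0.139−0.065) = 57.4324
P₀ = V_6/(1+r)^6 = 57.4324/(1+0.139)^6 = 26.3036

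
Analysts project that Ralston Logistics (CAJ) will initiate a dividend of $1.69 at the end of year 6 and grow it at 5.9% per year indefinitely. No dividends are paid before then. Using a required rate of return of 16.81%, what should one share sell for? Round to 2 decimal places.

$7.12

Deferred-dividend DDM. At t=5 the remaining stream is a growing perpetuity with first payment D_6 = 1.69.
V_5 = D_6/(r−g) = 1.69/(0.1681−0.059) = 15.4904
P₀ = V_5/(1+r)^5 = 15.4904/(1+0.1681)^5 = 7.1230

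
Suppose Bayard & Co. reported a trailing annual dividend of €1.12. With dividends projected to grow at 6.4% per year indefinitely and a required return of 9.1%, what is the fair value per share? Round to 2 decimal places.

€44.14

Gordon growth model: P₀ = D₁/(r − g). D₁ = 1.12 × (1 + 0.064) = 1.1917.
P₀ = 1.1917 / (0.091 − 0.064) = 1.1917 / 0.027 = 44.1363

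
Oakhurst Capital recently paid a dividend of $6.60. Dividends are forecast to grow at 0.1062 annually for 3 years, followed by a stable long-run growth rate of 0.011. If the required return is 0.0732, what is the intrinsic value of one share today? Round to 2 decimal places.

$138.52

Two-stage DDM. Project D₁…D_3 at 0.1062, terminal growth 0.011, discount at r = 0.0732.
D_1 = 7.3009
D_2 = 8.0763
D_3 = 8.9340
Terminal value at t=3: TV = D_4/(r−g) = 9.0323/(0.0732−0.011) = 145.2131
P₀ = 7.3009/(1+0.0732)^1 + 8.0763/(1+0.0732)^2 + 8.9340/(1+0.0732)^3 + 145.2131/(1+0.0732)^3 = 138.5227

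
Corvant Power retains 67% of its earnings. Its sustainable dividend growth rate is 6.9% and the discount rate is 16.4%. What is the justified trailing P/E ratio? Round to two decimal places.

Payout ratio b = 1 − 0.67 = 0.33.
Justified trailing P/E = b(1+g)/(r−g) = 0.33×(1+0.069)/(0.164−0.069) = 3.7134

3.71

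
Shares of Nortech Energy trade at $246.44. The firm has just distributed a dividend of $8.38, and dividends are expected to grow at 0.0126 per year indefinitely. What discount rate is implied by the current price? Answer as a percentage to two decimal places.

Rearranging the constant-growth DDM: r = D₁/P₀ + g.
D₁ = 8.38 × (1 + 0.0126) = 8.4856.
r = 8.4856 / 246.44 + 0.0126 = 0.03443 + 0.0126 = 0.04703

4.70%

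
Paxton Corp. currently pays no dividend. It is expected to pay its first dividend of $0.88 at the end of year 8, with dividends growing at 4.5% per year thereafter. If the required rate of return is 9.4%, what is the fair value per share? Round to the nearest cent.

Deferred-dividend DDM. At t=7 the remaining stream is a growing perpetuity with first payment D_8 = 0.88.
V_7 = D_8/(r−g) = 0.88/(0.094−0.045) = 17.9592
P₀ = V_7/(1+r)^7 = 17.9592/(1+0.094)^7 = 9.5756

$9.58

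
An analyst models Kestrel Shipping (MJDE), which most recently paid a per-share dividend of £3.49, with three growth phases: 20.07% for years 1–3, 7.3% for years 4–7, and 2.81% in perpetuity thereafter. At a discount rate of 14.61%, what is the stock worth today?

Three-stage DDM. Project D₁…D_7; terminal Gordon value at t=7 with g = 0.0281; discount at r = 0.1461.
D_1 = 4.1904
D_2 = 5.0315
D_3 = 6.0413
D_4 = 6.4823
D_5 = 6.9555
D_6 = 7.4633
D_7 = 8.0081
TV_7 = 8.2331/(0.1461−0.0281) = 69.7720
P₀ = Σ Dₜ/(1+r)ᵗ + TV_7/(1+r)^7 = 52.0110

£52.01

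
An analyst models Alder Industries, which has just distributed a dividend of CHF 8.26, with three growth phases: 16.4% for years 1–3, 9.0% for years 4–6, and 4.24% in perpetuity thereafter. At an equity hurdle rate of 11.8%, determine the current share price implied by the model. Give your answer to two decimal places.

Three-stage DDM. Project D₁…D_6; terminal Gordon value at t=6 with g = 0.0424; discount at r = 0.118.
D_1 = 9.6146
D_2 = 11.1914
D_3 = 13.0268
D_4 = 14.1993
D_5 = 15.4772
D_6 = 16.8701
TV_6 = 17.5854/(0.118−0.0424) = 232.6115
P₀ = Σ Dₜ/(1+r)ᵗ + TV_6/(1+r)^6 = 172.5832

CHF 172.58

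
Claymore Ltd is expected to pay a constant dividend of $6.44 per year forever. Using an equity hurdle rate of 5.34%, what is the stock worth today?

$120.60

Zero-growth DDM (perpetuity): P₀ = D/r = 6.44 / 0.0534 = 120.5993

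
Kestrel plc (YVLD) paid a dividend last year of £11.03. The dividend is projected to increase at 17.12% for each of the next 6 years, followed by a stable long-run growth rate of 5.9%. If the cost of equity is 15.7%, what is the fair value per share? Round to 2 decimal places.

£197.32

Two-stage DDM. Project D₁…D_6 at 0.1712, terminal growth 0.059, discount at r = 0.157.
D_1 = 12.9183
D_2 = 15.1300
D_3 = 17.7202
D_4 = 20.7539
D_5 = 24.3070
D_6 = 28.4683
Terminal value at t=6: TV = D_7/(r−g) = 30.1480/(0.157−0.059) = 307.6322
P₀ = 12.9183/(1+0.157)^1 + 15.1300/(1+0.157)^2 + 17.7202/(1+0.157)^3 + 20.7539/(1+0.157)^4 + 24.3070/(1+0.157)^5 + 28.4683/(1+0.157)^6 + 307.6322/(1+0.157)^6 = 197.3241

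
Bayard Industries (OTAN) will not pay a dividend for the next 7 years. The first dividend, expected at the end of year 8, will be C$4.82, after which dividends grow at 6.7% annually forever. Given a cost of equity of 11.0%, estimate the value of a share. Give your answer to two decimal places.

Deferred-dividend DDM. At t=7 the remaining stream is a growing perpetuity with first payment D_8 = 4.82.
V_7 = D_8/(r−g) = 4.82/(0.11−0.067) = 112.0930
P₀ = V_7/(1+r)^7 = 112.0930/(1+0.11)^7 = 53.9905

C$53.99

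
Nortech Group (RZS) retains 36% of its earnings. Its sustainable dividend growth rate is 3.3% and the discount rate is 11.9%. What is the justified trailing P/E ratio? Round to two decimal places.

Payout ratio b = 1 − 0.36 = 0.64.
Justified trailing P/E = b(1+g)/(r−g) = 0.64×(1+0.033)/(0.119−0.033) = 7.6874

7.69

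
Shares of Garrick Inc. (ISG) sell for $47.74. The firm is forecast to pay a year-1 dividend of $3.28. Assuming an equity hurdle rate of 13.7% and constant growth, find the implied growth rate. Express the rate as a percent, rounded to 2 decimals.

From P₀ = D₁/(r − g), the implied growth is g = r − D₁/P₀.
g = 0.137 − 3.28/47.74 = 0.137 − 0.06871 = 0.06829

6.83%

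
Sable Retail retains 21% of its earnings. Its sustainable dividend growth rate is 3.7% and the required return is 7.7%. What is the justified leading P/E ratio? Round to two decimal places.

19.75

Payout ratio b = 1 − 0.21 = 0.79.
Justified leading P/E = b/(r−g) = 0.79/(0.077−0.037) = 19.7500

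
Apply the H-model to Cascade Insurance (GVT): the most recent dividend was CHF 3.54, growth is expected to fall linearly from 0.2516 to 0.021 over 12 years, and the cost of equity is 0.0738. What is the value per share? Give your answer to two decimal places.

H-model: P₀ = D₀[(1+g_L) + H(g_S−g_L)]/(r−g_L), with H = 12/2 = 6.
P₀ = 3.54 × [(1+0.021) + 6×(0.2516−0.021)] / (0.0738−0.021)
   = 3.54 × 2.4046 / 0.0528 = 161.2175

CHF 161.22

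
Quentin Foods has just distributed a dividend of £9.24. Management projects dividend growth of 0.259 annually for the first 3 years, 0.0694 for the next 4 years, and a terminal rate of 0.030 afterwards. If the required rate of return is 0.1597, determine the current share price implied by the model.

£139.40

Three-stage DDM. Project D₁…D_7; terminal Gordon value at t=7 with g = 0.03; discount at r = 0.1597.
D_1 = 11.6332
D_2 = 14.6461
D_3 = 18.4395
D_4 = 19.7192
D_5 = 21.0877
D_6 = 22.5512
D_7 = 24.1163
TV_7 = 24.8397/(0.1597−0.03) = 191.5169
P₀ = Σ Dₜ/(1+r)ᵗ + TV_7/(1+r)^7 = 139.4050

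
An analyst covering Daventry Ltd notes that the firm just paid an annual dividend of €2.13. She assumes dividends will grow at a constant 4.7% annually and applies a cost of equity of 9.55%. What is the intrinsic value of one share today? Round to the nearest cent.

€45.98

Gordon growth model: P₀ = D₁/(r − g). D₁ = 2.13 × (1 + 0.047) = 2.2301.
P₀ = 2.2301 / (0.0955 − 0.047) = 2.2301 / 0.0485 = 45.9816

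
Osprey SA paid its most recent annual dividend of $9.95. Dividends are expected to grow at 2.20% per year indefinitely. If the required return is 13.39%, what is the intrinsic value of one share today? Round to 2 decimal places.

$90.87

Gordon growth model: P₀ = D₁/(r − g). D₁ = 9.95 × (1 + 0.022) = 10.1689.
P₀ = 10.1689 / (0.1339 − 0.022) = 10.1689 / 0.1119 = 90.8749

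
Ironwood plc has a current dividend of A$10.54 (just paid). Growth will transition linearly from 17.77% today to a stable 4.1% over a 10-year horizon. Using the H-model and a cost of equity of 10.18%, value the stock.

A$298.95

H-model: P₀ = D₀[(1+g_L) + H(g_S−g_L)]/(r−g_L), with H = 10/2 = 5.
P₀ = 10.54 × [(1+0.041) + 5×(0.1777−0.041)] / (0.1018−0.041)
   = 10.54 × 1.7245 / 0.0608 = 298.9512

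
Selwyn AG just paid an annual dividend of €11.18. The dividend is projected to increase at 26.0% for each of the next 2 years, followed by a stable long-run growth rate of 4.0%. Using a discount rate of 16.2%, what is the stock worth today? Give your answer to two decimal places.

Two-stage DDM. Project D₁…D_2 at 0.26, terminal growth 0.04, discount at r = 0.162.
D_1 = 14.0868
D_2 = 17.7494
Terminal value at t=2: TV = D_3/(r−g) = 18.4593/(0.162−0.04) = 151.3061
P₀ = 14.0868/(1+0.162)^1 + 17.7494/(1+0.162)^2 + 151.3061/(1+0.162)^2 = 137.3265

€137.33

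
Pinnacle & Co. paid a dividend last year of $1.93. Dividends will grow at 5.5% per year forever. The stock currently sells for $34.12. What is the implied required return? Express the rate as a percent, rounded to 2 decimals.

11.47%

Rearranging the constant-growth DDM: r = D₁/P₀ + g.
D₁ = 1.93 × (1 + 0.055) = 2.0361.
r = 2.0361 / 34.12 + 0.055 = 0.05968 + 0.055 = 0.11468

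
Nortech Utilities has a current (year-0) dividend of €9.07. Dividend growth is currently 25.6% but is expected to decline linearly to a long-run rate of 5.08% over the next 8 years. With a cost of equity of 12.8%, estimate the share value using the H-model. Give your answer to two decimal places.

€219.89

H-model: P₀ = D₀[(1+g_L) + H(g_S−g_L)]/(r−g_L), with H = 8/2 = 4.
P₀ = 9.07 × [(1+0.0508) + 4×(0.256−0.0508)] / (0.128−0.0508)
   = 9.07 × 1.8716 / 0.0772 = 219.8888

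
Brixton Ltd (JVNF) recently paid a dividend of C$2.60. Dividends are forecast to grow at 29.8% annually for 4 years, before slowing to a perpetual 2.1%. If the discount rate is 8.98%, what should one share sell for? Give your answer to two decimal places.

Two-stage DDM. Project D₁…D_4 at 0.298, terminal growth 0.021, discount at r = 0.0898.
D_1 = 3.3748
D_2 = 4.3805
D_3 = 5.6859
D_4 = 7.3803
Terminal value at t=4: TV = D_5/(r−g) = 7.5353/(0.0898−0.021) = 109.5240
P₀ = 3.3748/(1+0.0898)^1 + 4.3805/(1+0.0898)^2 + 5.6859/(1+0.0898)^3 + 7.3803/(1+0.0898)^4 + 109.5240/(1+0.0898)^4 = 94.0568

C$94.06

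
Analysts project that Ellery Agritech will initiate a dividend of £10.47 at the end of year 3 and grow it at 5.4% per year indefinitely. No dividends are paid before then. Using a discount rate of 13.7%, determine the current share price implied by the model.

£97.58

Deferred-dividend DDM. At t=2 the remaining stream is a growing perpetuity with first payment D_3 = 10.47.
V_2 = D_3/(r−g) = 10.47/(0.137−0.054) = 126.1446
P₀ = V_2/(1+r)^2 = 126.1446/(1+0.137)^2 = 97.5770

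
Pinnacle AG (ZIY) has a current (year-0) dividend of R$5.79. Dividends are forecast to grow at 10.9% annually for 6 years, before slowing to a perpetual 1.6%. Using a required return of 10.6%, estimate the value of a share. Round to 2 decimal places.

R$101.50

Two-stage DDM. Project D₁…D_6 at 0.109, terminal growth 0.016, discount at r = 0.106.
D_1 = 6.4211
D_2 = 7.1210
D_3 = 7.8972
D_4 = 8.7580
D_5 = 9.7126
D_6 = 10.7713
Terminal value at t=6: TV = D_7/(r−g) = 10.9436/(0.106−0.016) = 121.5959
P₀ = 6.4211/(1+0.106)^1 + 7.1210/(1+0.106)^2 + 7.8972/(1+0.106)^3 + 8.7580/(1+0.106)^4 + 9.7126/(1+0.106)^5 + 10.7713/(1+0.106)^6 + 121.5959/(1+0.106)^6 = 101.5050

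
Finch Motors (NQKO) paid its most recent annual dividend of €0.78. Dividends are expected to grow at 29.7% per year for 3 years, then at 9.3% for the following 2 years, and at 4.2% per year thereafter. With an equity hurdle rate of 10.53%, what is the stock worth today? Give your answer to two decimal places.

Three-stage DDM. Project D₁…D_5; terminal Gordon value at t=5 with g = 0.042; discount at r = 0.1053.
D_1 = 1.0117
D_2 = 1.3121
D_3 = 1.7018
D_4 = 1.8601
D_5 = 2.0331
TV_5 = 2.1185/(0.1053−0.042) = 33.4672
P₀ = Σ Dₜ/(1+r)ᵗ + TV_5/(1+r)^5 = 26.0153

€26.02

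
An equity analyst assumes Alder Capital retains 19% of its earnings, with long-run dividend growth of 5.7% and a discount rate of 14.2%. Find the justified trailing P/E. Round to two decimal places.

10.07

Payout ratio b = 1 − 0.19 = 0.81.
Justified trailing P/E = b(1+g)/(r−g) = 0.81×(1+0.057)/(0.142−0.057) = 10.0726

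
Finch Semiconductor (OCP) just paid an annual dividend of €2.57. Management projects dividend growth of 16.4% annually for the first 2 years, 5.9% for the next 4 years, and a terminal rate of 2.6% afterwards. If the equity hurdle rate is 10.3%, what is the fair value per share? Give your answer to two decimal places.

€48.33

Three-stage DDM. Project D₁…D_6; terminal Gordon value at t=6 with g = 0.026; discount at r = 0.103.
D_1 = 2.9915
D_2 = 3.4821
D_3 = 3.6875
D_4 = 3.9051
D_5 = 4.1355
D_6 = 4.3795
TV_6 = 4.4934/(0.103−0.026) = 58.3552
P₀ = Σ Dₜ/(1+r)ᵗ + TV_6/(1+r)^6 = 48.3317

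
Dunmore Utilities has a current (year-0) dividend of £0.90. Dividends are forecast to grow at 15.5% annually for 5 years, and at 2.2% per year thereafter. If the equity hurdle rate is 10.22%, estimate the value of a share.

Two-stage DDM. Project D₁…D_5 at 0.155, terminal growth 0.022, discount at r = 0.1022.
D_1 = 1.0395
D_2 = 1.2006
D_3 = 1.3867
D_4 = 1.6017
D_5 = 1.8499
Terminal value at t=5: TV = D_6/(r−g) = 1.8906/(0.1022−0.022) = 23.5738
P₀ = 1.0395/(1+0.1022)^1 + 1.2006/(1+0.1022)^2 + 1.3867/(1+0.1022)^3 + 1.6017/(1+0.1022)^4 + 1.8499/(1+0.1022)^5 + 23.5738/(1+0.1022)^5 = 19.6815

£19.68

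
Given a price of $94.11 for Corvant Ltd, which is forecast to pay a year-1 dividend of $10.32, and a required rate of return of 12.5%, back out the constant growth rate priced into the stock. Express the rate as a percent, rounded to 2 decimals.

From P₀ = D₁/(r − g), the implied growth is g = r − D₁/P₀.
g = 0.125 − 10.32/94.11 = 0.125 − 0.10966 = 0.01534

1.53%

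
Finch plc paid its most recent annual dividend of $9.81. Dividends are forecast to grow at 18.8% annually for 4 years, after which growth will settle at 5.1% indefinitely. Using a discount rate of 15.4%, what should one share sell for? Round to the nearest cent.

$154.65

Two-stage DDM. Project D₁…D_4 at 0.188, terminal growth 0.051, discount at r = 0.154.
D_1 = 11.6543
D_2 = 13.8453
D_3 = 16.4482
D_4 = 19.5405
Terminal value at t=4: TV = D_5/(r−g) = 20.5370/(0.154−0.051) = 199.3886
P₀ = 11.6543/(1+0.154)^1 + 13.8453/(1+0.154)^2 + 16.4482/(1+0.154)^3 + 19.5405/(1+0.154)^4 + 199.3886/(1+0.154)^4 = 154.6454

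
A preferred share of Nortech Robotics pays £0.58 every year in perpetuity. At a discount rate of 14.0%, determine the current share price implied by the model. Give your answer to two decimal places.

Zero-growth DDM (perpetuity): P₀ = D/r = 0.58 / 0.14 = 4.1429

£4.14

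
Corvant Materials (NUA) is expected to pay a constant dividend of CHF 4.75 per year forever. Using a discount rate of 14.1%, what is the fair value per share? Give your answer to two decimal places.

CHF 33.69

Zero-growth DDM (perpetuity): P₀ = D/r = 4.75 / 0.141 = 33.6879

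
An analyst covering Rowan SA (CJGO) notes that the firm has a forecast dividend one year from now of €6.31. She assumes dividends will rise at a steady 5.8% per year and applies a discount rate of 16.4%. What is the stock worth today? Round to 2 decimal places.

Gordon growth model: P₀ = D₁/(r − g), with D₁ = 6.31 given directly.
P₀ = 6.3100 / (0.164 − 0.058) = 6.3100 / 0.106 = 59.5283

€59.53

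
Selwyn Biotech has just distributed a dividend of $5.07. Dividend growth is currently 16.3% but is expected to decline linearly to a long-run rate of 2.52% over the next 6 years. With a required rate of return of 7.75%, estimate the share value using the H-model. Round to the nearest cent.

H-model: P₀ = D₀[(1+g_L) + H(g_S−g_L)]/(r−g_L), with H = 6/2 = 3.
P₀ = 5.07 × [(1+0.0252) + 3×(0.163−0.0252)] / (0.0775−0.0252)
   = 5.07 × 1.4386 / 0.0523 = 139.4589

$139.46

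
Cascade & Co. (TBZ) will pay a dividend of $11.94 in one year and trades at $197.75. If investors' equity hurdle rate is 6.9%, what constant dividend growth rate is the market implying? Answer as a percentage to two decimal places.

From P₀ = D₁/(r − g), the implied growth is g = r − D₁/P₀.
g = 0.069 − 11.94/197.75 = 0.069 − 0.06038 = 0.00862

0.86%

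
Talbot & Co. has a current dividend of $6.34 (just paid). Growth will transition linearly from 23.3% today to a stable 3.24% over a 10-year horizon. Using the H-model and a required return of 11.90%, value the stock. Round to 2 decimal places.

H-model: P₀ = D₀[(1+g_L) + H(g_S−g_L)]/(r−g_L), with H = 10/2 = 5.
P₀ = 6.34 × [(1+0.0324) + 5×(0.233−0.0324)] / (0.119−0.0324)
   = 6.34 × 2.0354 / 0.0866 = 149.0120

$149.01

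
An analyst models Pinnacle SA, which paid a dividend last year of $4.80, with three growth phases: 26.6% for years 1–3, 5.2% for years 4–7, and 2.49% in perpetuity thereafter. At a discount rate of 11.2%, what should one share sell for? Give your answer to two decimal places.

$110.24

Three-stage DDM. Project D₁…D_7; terminal Gordon value at t=7 with g = 0.0249; discount at r = 0.112.
D_1 = 6.0768
D_2 = 7.6932
D_3 = 9.7396
D_4 = 10.2461
D_5 = 10.7789
D_6 = 11.3394
D_7 = 11.9290
TV_7 = 12.2261/(0.112−0.0249) = 140.3682
P₀ = Σ Dₜ/(1+r)ᵗ + TV_7/(1+r)^7 = 110.2439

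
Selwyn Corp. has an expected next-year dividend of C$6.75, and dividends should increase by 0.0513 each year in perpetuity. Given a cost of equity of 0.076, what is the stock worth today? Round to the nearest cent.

C$273.28

Gordon growth model: P₀ = D₁/(r − g), with D₁ = 6.75 given directly.
P₀ = 6.7500 / (0.076 − 0.0513) = 6.7500 / 0.0247 = 273.2794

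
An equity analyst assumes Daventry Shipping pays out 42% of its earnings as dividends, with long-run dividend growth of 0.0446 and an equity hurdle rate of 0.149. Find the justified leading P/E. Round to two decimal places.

4.02

Justified leading P/E = b/(r−g) = 0.42/(0.149−0.0446) = 4.0230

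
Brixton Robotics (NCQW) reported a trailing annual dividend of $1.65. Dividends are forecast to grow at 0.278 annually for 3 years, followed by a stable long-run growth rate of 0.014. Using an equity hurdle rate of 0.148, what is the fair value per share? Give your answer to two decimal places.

$23.38

Two-stage DDM. Project D₁…D_3 at 0.278, terminal growth 0.014, discount at r = 0.148.
D_1 = 2.1087
D_2 = 2.6949
D_3 = 3.4441
Terminal value at t=3: TV = D_4/(r−g) = 3.4923/(0.148−0.014) = 26.0621
P₀ = 2.1087/(1+0.148)^1 + 2.6949/(1+0.148)^2 + 3.4441/(1+0.148)^3 + 26.0621/(1+0.148)^3 = 23.3841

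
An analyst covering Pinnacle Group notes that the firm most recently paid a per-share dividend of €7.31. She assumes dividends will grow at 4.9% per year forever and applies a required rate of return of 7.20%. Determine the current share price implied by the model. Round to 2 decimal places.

€333.40

Gordon growth model: P₀ = D₁/(r − g). D₁ = 7.31 × (1 + 0.049) = 7.6682.
P₀ = 7.6682 / (0.072 − 0.049) = 7.6682 / 0.023 = 333.3996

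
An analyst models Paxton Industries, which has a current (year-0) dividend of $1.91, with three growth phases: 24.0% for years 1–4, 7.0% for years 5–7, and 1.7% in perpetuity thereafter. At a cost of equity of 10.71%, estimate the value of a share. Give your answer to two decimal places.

Three-stage DDM. Project D₁…D_7; terminal Gordon value at t=7 with g = 0.017; discount at r = 0.1071.
D_1 = 2.3684
D_2 = 2.9368
D_3 = 3.6417
D_4 = 4.5156
D_5 = 4.8317
D_6 = 5.1700
D_7 = 5.5319
TV_7 = 5.6259/(0.1071−0.017) = 62.4407
P₀ = Σ Dₜ/(1+r)ᵗ + TV_7/(1+r)^7 = 49.2825

$49.28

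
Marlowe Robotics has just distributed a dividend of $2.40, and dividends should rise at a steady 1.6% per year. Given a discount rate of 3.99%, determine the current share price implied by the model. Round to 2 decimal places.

$102.03

Gordon growth model: P₀ = D₁/(r − g). D₁ = 2.40 × (1 + 0.016) = 2.4384.
P₀ = 2.4384 / (0.0399 − 0.016) = 2.4384 / 0.0239 = 102.0251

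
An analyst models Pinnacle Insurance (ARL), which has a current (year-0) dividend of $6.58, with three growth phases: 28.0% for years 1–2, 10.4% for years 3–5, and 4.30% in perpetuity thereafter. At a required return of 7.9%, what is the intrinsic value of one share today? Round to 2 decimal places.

$333.51

Three-stage DDM. Project D₁…D_5; terminal Gordon value at t=5 with g = 0.043; discount at r = 0.079.
D_1 = 8.4224
D_2 = 10.7807
D_3 = 11.9019
D_4 = 13.1397
D_5 = 14.5062
TV_5 = 15.1299/(0.079−0.043) = 420.2763
P₀ = Σ Dₜ/(1+r)ᵗ + TV_5/(1+r)^5 = 333.5132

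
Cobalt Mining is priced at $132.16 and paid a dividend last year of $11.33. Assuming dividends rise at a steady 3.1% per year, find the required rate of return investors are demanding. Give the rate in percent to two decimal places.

11.94%

Rearranging the constant-growth DDM: r = D₁/P₀ + g.
D₁ = 11.33 × (1 + 0.031) = 11.6812.
r = 11.6812 / 132.16 + 0.031 = 0.08839 + 0.031 = 0.11939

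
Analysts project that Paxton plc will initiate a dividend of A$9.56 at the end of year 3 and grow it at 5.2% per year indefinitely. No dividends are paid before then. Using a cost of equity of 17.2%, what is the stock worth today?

Deferred-dividend DDM. At t=2 the remaining stream is a growing perpetuity with first payment D_3 = 9.56.
V_2 = D_3/(r−g) = 9.56/(0.172−0.052) = 79.6667
P₀ = V_2/(1+r)^2 = 79.6667/(1+0.172)^2 = 57.9991

A$58.00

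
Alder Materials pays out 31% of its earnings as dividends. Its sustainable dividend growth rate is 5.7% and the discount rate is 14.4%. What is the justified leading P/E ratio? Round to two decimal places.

Justified leading P/E = b/(r−g) = 0.31/(0.144−0.057) = 3.5632

3.56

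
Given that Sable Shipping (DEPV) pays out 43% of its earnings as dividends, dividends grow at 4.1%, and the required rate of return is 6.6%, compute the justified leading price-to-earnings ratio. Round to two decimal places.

Justified leading P/E = b/(r−g) = 0.43/(0.066−0.041) = 17.2000

17.20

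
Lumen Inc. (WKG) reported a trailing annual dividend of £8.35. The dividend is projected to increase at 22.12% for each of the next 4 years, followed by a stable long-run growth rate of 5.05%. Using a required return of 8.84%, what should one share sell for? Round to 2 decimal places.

Two-stage DDM. Project D₁…D_4 at 0.2212, terminal growth 0.0505, discount at r = 0.0884.
D_1 = 10.1970
D_2 = 12.4526
D_3 = 15.2071
D_4 = 18.5709
Terminal value at t=4: TV = D_5/(r−g) = 19.5088/(0.0884−0.0505) = 514.7431
P₀ = 10.1970/(1+0.0884)^1 + 12.4526/(1+0.0884)^2 + 15.2071/(1+0.0884)^3 + 18.5709/(1+0.0884)^4 + 514.7431/(1+0.0884)^4 = 411.7149

£411.71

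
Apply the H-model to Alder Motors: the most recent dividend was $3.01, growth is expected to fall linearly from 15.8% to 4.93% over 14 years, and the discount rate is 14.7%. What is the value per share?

H-model: P₀ = D₀[(1+g_L) + H(g_S−g_L)]/(r−g_L), with H = 14/2 = 7.
P₀ = 3.01 × [(1+0.0493) + 7×(0.158−0.0493)] / (0.147−0.0493)
   = 3.01 × 1.8102 / 0.0977 = 55.7697

$55.77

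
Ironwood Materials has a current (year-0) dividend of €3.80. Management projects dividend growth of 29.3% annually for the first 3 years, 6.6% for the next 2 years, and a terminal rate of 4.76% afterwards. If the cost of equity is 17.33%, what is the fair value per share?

€57.69

Three-stage DDM. Project D₁…D_5; terminal Gordon value at t=5 with g = 0.0476; discount at r = 0.1733.
D_1 = 4.9134
D_2 = 6.3530
D_3 = 8.2145
D_4 = 8.7566
D_5 = 9.3346
TV_5 = 9.7789/(0.1733−0.0476) = 77.7954
P₀ = Σ Dₜ/(1+r)ᵗ + TV_5/(1+r)^5 = 57.6941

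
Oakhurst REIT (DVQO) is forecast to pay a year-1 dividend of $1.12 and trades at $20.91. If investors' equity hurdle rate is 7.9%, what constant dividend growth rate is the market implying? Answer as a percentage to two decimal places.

2.54%

From P₀ = D₁/(r − g), the implied growth is g = r − D₁/P₀.
g = 0.079 − 1.12/20.91 = 0.079 − 0.05356 = 0.02544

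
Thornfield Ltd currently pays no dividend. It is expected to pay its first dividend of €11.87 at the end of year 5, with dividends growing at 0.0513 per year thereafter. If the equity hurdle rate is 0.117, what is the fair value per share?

€116.06

Deferred-dividend DDM. At t=4 the remaining stream is a growing perpetuity with first payment D_5 = 11.87.
V_4 = D_5/(r−g) = 11.87/(0.117−0.0513) = 180.6697
P₀ = V_4/(1+r)^4 = 180.6697/(1+0.117)^4 = 116.0574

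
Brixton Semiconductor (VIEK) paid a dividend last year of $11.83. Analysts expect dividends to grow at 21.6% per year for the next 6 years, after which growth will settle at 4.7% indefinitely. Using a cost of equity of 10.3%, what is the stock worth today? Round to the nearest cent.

$498.34

Two-stage DDM. Project D₁…D_6 at 0.216, terminal growth 0.047, discount at r = 0.103.
D_1 = 14.3853
D_2 = 17.4925
D_3 = 21.2709
D_4 = 25.8654
D_5 = 31.4523
D_6 = 38.2460
Terminal value at t=6: TV = D_7/(r−g) = 40.0436/(0.103−0.047) = 715.0639
P₀ = 14.3853/(1+0.103)^1 + 17.4925/(1+0.103)^2 + 21.2709/(1+0.103)^3 + 25.8654/(1+0.103)^4 + 31.4523/(1+0.103)^5 + 38.2460/(1+0.103)^6 + 715.0639/(1+0.103)^6 = 498.3429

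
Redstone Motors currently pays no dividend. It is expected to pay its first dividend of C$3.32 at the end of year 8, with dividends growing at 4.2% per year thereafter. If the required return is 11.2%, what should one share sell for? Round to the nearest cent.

C$22.56

Deferred-dividend DDM. At t=7 the remaining stream is a growing perpetuity with first payment D_8 = 3.32.
V_7 = D_8/(r−g) = 3.32/(0.112−0.042) = 47.4286
P₀ = V_7/(1+r)^7 = 47.4286/(1+0.112)^7 = 22.5583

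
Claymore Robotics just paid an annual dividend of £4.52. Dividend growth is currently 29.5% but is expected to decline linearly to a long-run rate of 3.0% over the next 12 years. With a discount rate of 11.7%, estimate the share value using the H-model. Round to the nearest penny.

H-model: P₀ = D₀[(1+g_L) + H(g_S−g_L)]/(r−g_L), with H = 12/2 = 6.
P₀ = 4.52 × [(1+0.03) + 6×(0.295−0.03)] / (0.117−0.03)
   = 4.52 × 2.6200 / 0.087 = 136.1195

£136.12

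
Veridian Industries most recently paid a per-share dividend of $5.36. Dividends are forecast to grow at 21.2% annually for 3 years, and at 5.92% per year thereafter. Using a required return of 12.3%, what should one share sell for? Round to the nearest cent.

Two-stage DDM. Project D₁…D_3 at 0.212, terminal growth 0.0592, discount at r = 0.123.
D_1 = 6.4963
D_2 = 7.8735
D_3 = 9.5427
Terminal value at t=3: TV = D_4/(r−g) = 10.1077/(0.123−0.0592) = 158.4273
P₀ = 6.4963/(1+0.123)^1 + 7.8735/(1+0.123)^2 + 9.5427/(1+0.123)^3 + 158.4273/(1+0.123)^3 = 130.6302

$130.63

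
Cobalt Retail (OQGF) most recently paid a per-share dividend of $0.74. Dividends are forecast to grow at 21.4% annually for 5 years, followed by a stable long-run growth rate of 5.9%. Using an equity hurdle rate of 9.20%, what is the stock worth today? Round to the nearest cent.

Two-stage DDM. Project D₁…D_5 at 0.214, terminal growth 0.059, discount at r = 0.092.
D_1 = 0.8984
D_2 = 1.0906
D_3 = 1.3240
D_4 = 1.6073
D_5 = 1.9513
Terminal value at t=5: TV = D_6/(r−g) = 2.0664/(0.092−0.059) = 62.6192
P₀ = 0.8984/(1+0.092)^1 + 1.0906/(1+0.092)^2 + 1.3240/(1+0.092)^3 + 1.6073/(1+0.092)^4 + 1.9513/(1+0.092)^5 + 62.6192/(1+0.092)^5 = 45.4678

$45.47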